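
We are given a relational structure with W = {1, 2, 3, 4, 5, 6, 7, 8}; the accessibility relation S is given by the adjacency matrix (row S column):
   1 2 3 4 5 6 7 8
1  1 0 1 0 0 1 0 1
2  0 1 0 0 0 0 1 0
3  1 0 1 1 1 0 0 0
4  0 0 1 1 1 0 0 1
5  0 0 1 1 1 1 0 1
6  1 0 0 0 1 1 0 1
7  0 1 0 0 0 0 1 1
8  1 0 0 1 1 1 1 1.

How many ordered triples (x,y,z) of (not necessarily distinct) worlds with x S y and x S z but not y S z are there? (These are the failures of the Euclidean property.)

Enumerating: (1,3,6), (1,3,8), (1,6,3), (1,8,3), (3,1,4), (3,1,5), (3,4,1), (3,5,1), (4,3,8), (4,8,3), (5,3,6), (5,3,8), … and 22 more.
Total: 34.

34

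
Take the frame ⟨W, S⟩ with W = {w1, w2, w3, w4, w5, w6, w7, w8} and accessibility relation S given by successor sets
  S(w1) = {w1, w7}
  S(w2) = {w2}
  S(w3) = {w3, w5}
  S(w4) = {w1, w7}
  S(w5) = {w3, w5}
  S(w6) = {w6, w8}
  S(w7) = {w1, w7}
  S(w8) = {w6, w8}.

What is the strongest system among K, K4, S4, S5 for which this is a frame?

K4

Transitive (axiom 4): yes — every two-step S-path is closed by a direct edge.
Reflexive (axiom T): no — w4 is not related to itself.
Euclidean (axiom 5): yes — any two successors of a common world are S-related.
So F validates K, K4; S4 would additionally require S to be reflexive. The strongest is K4.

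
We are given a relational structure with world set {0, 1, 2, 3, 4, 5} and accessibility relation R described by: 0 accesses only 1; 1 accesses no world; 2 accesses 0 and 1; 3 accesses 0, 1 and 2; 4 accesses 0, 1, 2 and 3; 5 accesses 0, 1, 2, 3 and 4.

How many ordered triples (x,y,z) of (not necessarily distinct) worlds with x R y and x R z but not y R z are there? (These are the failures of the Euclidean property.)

Enumerating: (0,1,1), (2,0,0), (2,1,0), (2,1,1), (3,0,0), (3,0,2), (3,1,0), (3,1,1), (3,1,2), (3,2,2), (4,0,0), (4,0,2), … and 23 more.
Total: 35.

35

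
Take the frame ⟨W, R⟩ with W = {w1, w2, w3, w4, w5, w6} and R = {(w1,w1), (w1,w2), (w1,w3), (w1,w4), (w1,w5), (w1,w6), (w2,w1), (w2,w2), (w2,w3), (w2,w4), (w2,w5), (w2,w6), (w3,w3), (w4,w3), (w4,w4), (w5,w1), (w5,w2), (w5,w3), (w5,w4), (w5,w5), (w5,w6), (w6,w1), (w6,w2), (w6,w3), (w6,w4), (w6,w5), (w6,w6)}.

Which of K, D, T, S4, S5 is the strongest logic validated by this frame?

S4

Serial (axiom D): yes — every world has a successor (e.g. w1 R w1).
Reflexive (axiom T): yes — every world is R-related to itself.
Transitive (axiom 4): yes — every two-step R-path is closed by a direct edge.
Euclidean (axiom 5): no — w1 R w3 and w1 R w2, but not w3 R w2.
So F validates K, D, T, S4; S5 would additionally require R to be Euclidean. The strongest is S4.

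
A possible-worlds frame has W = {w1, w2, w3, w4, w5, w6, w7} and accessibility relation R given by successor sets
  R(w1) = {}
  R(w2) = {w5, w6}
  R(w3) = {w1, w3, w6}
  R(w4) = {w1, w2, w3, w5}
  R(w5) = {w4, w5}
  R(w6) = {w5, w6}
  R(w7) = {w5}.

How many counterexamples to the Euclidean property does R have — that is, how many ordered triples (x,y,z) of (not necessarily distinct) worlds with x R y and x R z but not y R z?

20

Enumerating: (w2,w5,w6), (w3,w1,w1), (w3,w1,w3), (w3,w1,w6), (w3,w6,w1), (w3,w6,w3), (w4,w1,w1), (w4,w1,w2), (w4,w1,w3), (w4,w1,w5), (w4,w2,w1), (w4,w2,w2), … and 8 more.
Total: 20.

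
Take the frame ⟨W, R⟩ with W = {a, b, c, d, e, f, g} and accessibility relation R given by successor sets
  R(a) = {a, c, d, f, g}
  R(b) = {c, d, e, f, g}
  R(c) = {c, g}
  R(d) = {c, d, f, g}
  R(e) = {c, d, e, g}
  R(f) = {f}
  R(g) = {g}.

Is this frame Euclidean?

Euclidean: no — a R c and a R d, but not c R d.

No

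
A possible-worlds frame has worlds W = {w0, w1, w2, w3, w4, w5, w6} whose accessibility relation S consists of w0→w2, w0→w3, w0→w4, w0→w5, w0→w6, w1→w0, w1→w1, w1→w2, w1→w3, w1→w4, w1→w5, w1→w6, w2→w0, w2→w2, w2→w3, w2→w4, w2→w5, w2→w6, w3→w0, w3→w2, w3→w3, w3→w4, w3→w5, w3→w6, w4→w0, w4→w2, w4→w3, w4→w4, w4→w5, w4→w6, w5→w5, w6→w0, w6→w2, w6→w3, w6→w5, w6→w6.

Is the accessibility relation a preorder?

Reflexive: no — w0 is not related to itself.
Transitive: no — w6 S w0 and w0 S w4, but not w6 S w4.
So S is not a preorder.

No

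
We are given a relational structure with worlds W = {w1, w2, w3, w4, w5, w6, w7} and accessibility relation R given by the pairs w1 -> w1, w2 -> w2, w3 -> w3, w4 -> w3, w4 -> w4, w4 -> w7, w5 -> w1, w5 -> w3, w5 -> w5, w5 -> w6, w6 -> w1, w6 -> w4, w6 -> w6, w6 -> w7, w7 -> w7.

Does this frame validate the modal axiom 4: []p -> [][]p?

No

By correspondence theory, 4 is valid on a frame iff R is transitive.
Transitive: no — w5 R w6 and w6 R w4, but not w5 R w4.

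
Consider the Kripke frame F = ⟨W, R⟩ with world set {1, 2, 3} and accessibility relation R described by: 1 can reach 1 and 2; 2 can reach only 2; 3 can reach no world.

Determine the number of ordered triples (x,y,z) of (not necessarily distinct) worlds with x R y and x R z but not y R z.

Enumerating: (1,2,1).

1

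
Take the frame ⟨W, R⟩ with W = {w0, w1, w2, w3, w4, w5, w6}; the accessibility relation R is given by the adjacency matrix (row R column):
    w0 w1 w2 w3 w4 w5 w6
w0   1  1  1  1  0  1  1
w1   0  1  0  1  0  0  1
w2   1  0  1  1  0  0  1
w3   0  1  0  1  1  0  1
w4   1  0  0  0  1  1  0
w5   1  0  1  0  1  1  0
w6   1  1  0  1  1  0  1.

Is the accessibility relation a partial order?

No

Reflexive: yes — every world is R-related to itself.
Transitive: no — w0 R w3 and w3 R w4, but not w0 R w4.
Antisymmetric: no — w0 R w2 and w2 R w0 with w0 ≠ w2.
So R is not a partial order.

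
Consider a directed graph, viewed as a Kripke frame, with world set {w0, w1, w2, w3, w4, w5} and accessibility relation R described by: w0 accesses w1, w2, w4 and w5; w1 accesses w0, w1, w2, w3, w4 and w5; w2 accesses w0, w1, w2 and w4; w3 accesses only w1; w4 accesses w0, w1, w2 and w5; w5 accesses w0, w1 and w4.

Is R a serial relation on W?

Serial: yes — every world has a successor (e.g. w0 R w1).

Yes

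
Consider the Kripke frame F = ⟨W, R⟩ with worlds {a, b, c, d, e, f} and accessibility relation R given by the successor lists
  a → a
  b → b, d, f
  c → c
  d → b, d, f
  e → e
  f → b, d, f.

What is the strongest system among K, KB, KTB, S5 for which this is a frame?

Symmetric (axiom B): yes — every pair in R has its reverse in R.
Reflexive (axiom T): yes — every world is R-related to itself.
Euclidean (axiom 5): yes — any two successors of a common world are R-related.
So F validates K, KB, KTB, S5. The strongest is S5.

S5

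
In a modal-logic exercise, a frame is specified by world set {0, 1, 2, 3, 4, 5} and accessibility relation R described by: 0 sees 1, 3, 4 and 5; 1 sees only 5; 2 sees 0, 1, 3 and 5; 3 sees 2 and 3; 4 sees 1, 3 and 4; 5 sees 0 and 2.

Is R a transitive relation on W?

Transitive: no — 0 R 3 and 3 R 2, but not 0 R 2.

No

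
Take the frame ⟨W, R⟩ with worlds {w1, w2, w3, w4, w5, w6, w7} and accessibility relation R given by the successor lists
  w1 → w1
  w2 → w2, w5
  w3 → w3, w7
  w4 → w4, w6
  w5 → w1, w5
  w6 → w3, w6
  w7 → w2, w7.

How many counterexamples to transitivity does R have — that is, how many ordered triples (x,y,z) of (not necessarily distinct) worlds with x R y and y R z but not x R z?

Enumerating: (w2,w5,w1), (w3,w7,w2), (w4,w6,w3), (w6,w3,w7), (w7,w2,w5).

5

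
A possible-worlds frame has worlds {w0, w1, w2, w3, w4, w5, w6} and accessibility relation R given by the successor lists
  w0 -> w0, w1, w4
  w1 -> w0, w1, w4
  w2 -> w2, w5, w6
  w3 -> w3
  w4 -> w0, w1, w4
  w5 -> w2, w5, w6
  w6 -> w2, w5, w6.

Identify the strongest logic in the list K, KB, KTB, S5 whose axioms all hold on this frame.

Symmetric (axiom B): yes — every pair in R has its reverse in R.
Reflexive (axiom T): yes — every world is R-related to itself.
Euclidean (axiom 5): yes — any two successors of a common world are R-related.
So F validates K, KB, KTB, S5. The strongest is S5.

S5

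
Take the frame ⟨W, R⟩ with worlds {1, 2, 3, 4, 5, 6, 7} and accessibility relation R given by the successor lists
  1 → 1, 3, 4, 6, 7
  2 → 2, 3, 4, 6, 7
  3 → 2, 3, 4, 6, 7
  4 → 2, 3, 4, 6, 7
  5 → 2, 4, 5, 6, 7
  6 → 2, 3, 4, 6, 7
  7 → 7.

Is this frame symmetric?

No

Symmetric: no — 1 R 3 but not 3 R 1.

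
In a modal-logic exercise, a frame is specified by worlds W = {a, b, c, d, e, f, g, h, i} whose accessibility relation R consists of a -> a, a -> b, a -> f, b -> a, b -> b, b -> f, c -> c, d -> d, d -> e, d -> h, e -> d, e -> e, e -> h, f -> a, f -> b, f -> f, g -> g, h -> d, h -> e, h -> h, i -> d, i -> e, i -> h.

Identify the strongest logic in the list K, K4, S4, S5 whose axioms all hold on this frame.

K4

Transitive (axiom 4): yes — every two-step R-path is closed by a direct edge.
Reflexive (axiom T): no — i is not related to itself.
Euclidean (axiom 5): yes — any two successors of a common world are R-related.
So F validates K, K4; S4 would additionally require R to be reflexive. The strongest is K4.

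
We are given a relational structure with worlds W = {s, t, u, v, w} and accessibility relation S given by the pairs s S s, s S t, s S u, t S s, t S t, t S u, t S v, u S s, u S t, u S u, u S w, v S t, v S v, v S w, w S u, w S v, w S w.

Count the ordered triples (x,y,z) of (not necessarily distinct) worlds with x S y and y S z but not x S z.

Enumerating: (s,t,v), (s,u,w), (t,u,w), (t,v,w), (u,t,v), (u,w,v), (v,t,s), (v,t,u), (v,w,u), (w,u,s), (w,u,t), (w,v,t).

12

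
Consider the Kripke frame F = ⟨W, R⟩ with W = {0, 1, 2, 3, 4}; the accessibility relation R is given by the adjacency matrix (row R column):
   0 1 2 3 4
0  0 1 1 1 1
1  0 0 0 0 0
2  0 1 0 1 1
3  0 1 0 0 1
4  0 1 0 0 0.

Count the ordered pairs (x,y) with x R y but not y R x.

Enumerating: (0,1), (0,2), (0,3), (0,4), (2,1), (2,3), (2,4), (3,1), (3,4), (4,1).

10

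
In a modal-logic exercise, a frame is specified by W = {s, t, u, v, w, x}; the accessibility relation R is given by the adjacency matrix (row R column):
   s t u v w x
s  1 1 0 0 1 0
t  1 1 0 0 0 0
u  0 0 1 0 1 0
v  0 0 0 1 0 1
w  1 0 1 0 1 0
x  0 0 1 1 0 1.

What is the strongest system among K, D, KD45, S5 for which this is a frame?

Serial (axiom D): yes — every world has a successor (e.g. s R s).
Euclidean (axiom 5): no — s R t and s R w, but not t R w.
Transitive (axiom 4): no — s R w and w R u, but not s R u.
Reflexive (axiom T): yes — every world is R-related to itself.
So F validates K, D; KD45 would additionally require R to be Euclidean and transitive. The strongest is D.

D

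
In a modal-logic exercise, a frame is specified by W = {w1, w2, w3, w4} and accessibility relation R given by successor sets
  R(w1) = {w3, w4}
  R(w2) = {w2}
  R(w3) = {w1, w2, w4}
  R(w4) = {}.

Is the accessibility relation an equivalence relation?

Reflexive: no — w1 is not related to itself.
Symmetric: no — w1 R w4 but not w4 R w1.
Transitive: no — w1 R w3 and w3 R w2, but not w1 R w2.
So R is not an equivalence relation.

No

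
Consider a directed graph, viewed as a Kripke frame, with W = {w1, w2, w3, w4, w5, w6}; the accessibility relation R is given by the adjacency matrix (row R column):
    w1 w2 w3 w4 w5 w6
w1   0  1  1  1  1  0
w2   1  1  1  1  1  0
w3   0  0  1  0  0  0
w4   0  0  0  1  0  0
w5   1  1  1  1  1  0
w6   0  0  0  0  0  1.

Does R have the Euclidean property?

Euclidean: no — w1 R w3 and w1 R w2, but not w3 R w2.

No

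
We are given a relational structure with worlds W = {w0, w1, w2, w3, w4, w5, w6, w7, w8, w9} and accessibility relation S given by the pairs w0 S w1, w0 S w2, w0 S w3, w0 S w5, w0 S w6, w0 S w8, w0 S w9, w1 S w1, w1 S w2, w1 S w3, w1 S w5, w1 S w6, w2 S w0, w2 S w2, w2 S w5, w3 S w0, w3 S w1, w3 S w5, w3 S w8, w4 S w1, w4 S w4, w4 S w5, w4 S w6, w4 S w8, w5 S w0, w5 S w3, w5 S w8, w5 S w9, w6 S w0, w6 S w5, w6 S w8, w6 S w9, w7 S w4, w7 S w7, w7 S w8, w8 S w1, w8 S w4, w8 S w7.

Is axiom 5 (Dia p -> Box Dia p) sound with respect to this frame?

Axiom 5 corresponds to the accessibility relation being Euclidean.
Euclidean: no — w0 S w1 and w0 S w8, but not w1 S w8.

No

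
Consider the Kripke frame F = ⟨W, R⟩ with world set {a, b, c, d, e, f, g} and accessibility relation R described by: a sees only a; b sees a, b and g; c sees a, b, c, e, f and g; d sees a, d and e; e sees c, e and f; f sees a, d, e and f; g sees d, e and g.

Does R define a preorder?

Reflexive: yes — every world is R-related to itself.
Transitive: no — b R g and g R d, but not b R d.
So R is not a preorder.

No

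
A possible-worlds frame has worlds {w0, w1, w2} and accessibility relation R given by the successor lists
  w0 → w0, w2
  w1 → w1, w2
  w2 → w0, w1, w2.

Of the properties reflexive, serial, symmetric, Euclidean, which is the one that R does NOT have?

Euclidean

Reflexive: yes — every world is R-related to itself.
Serial: yes — every world has a successor (e.g. w0 R w0).
Symmetric: yes — every pair in R has its reverse in R.
Euclidean: no — w2 R w0 and w2 R w1, but not w0 R w1.
Only Euclidean fails.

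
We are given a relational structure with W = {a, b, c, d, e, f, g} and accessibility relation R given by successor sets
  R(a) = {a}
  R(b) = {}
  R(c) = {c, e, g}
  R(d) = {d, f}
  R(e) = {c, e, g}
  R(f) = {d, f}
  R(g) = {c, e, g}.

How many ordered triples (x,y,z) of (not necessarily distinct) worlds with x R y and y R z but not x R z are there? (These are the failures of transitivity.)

R is transitive; there are no such tuples.

0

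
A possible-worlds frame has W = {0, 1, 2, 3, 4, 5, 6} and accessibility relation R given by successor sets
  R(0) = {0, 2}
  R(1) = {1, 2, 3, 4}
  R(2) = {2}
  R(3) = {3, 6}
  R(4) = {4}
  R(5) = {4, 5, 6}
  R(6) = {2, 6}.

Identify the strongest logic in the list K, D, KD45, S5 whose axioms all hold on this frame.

D

Serial (axiom D): yes — every world has a successor (e.g. 0 R 0).
Euclidean (axiom 5): no — 1 R 2 and 1 R 3, but not 2 R 3.
Transitive (axiom 4): no — 1 R 3 and 3 R 6, but not 1 R 6.
Reflexive (axiom T): yes — every world is R-related to itself.
So F validates K, D; KD45 would additionally require R to be Euclidean and transitive. The strongest is D.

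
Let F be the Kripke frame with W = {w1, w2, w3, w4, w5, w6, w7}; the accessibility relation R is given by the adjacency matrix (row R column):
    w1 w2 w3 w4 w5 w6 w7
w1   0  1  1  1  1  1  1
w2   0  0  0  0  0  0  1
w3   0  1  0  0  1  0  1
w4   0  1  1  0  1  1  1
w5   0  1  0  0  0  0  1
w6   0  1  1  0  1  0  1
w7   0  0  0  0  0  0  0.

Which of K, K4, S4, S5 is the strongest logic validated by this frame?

K4

Transitive (axiom 4): yes — every two-step R-path is closed by a direct edge.
Reflexive (axiom T): no — w1 is not related to itself.
Euclidean (axiom 5): no — w1 R w2 and w1 R w3, but not w2 R w3.
So F validates K, K4; S4 would additionally require R to be reflexive. The strongest is K4.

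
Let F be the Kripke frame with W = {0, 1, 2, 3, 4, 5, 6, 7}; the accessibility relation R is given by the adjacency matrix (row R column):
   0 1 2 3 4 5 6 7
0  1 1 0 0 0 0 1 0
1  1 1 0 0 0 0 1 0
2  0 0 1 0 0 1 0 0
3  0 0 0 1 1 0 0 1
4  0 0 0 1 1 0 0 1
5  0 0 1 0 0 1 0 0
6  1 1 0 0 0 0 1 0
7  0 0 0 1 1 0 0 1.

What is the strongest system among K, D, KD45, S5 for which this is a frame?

S5

Serial (axiom D): yes — every world has a successor (e.g. 0 R 0).
Euclidean (axiom 5): yes — any two successors of a common world are R-related.
Transitive (axiom 4): yes — every two-step R-path is closed by a direct edge.
Reflexive (axiom T): yes — every world is R-related to itself.
So F validates K, D, KD45, S5. The strongest is S5.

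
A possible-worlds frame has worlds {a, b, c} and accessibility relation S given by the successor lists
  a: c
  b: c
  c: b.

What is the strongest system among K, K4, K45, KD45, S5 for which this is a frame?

K

Transitive (axiom 4): no — a S c and c S b, but not a S b.
Euclidean (axiom 5): no — a S c and a S c, but not c S c.
Serial (axiom D): yes — every world has a successor (e.g. a S c).
Reflexive (axiom T): no — a is not related to itself.
So F validates K; K4 would additionally require S to be transitive. The strongest is K.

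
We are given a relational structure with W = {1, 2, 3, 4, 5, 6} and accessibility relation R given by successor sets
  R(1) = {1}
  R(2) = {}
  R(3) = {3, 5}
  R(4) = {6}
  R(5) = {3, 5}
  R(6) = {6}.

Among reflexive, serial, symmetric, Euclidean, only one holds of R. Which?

Reflexive: no — 2 is not related to itself.
Serial: no — 2 has no R-successor.
Symmetric: no — 4 R 6 but not 6 R 4.
Euclidean: yes — any two successors of a common world are R-related.
Only Euclidean holds.

Euclidean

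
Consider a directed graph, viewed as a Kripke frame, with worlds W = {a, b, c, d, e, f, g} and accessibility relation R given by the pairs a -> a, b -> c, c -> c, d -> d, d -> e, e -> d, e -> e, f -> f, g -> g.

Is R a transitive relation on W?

Transitive: yes — every two-step R-path is closed by a direct edge.

Yes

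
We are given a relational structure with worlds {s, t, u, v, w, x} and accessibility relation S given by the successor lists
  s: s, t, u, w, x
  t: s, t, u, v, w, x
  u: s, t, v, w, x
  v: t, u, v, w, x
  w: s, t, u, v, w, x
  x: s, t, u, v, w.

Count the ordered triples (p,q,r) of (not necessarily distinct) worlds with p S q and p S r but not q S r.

18

Enumerating: (s,u,u), (s,x,x), (t,s,v), (t,u,u), (t,v,s), (t,x,x), (u,s,v), (u,v,s), (u,x,x), (v,u,u), (v,x,x), (w,s,v), (w,u,u), (w,v,s), (w,x,x), (x,s,v), (x,u,u), (x,v,s).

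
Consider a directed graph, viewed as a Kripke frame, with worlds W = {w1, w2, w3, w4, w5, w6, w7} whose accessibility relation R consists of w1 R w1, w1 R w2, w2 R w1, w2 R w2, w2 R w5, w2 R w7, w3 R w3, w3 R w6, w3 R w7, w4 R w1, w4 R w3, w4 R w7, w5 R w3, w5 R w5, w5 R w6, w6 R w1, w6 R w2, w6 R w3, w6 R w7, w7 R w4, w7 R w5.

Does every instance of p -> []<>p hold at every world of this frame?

No

By correspondence theory, B is valid on a frame iff R is symmetric.
Symmetric: no — w2 R w5 but not w5 R w2.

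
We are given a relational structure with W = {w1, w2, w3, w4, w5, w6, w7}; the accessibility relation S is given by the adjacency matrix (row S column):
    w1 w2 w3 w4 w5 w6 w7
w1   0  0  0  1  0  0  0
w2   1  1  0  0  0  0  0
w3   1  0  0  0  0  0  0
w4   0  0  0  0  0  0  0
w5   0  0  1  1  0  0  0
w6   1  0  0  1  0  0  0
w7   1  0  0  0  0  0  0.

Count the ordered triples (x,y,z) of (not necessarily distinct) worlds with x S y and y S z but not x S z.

4

Enumerating: (w2,w1,w4), (w3,w1,w4), (w5,w3,w1), (w7,w1,w4).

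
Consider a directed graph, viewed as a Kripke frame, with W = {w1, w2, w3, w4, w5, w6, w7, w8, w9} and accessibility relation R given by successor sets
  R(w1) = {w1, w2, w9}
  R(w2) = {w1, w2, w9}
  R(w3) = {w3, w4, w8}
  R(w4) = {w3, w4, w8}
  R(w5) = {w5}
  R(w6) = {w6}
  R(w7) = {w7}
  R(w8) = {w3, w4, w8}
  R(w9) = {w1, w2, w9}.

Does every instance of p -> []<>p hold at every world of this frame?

Yes

By correspondence theory, B is valid on a frame iff R is symmetric.
Symmetric: yes — every pair in R has its reverse in R.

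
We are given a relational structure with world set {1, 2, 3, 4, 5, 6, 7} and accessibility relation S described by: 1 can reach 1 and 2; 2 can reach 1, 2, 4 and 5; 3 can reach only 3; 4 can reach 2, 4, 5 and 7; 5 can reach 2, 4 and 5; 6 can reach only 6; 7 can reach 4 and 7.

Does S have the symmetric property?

Yes

Symmetric: yes — every pair in S has its reverse in S.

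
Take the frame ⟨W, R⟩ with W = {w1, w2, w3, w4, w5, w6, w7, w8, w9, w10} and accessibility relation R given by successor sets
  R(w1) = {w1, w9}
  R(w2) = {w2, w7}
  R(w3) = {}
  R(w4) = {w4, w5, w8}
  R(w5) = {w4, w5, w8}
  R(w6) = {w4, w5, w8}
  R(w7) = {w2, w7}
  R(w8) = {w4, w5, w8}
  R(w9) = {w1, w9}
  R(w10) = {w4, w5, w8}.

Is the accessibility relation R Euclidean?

Euclidean: yes — any two successors of a common world are R-related.

Yes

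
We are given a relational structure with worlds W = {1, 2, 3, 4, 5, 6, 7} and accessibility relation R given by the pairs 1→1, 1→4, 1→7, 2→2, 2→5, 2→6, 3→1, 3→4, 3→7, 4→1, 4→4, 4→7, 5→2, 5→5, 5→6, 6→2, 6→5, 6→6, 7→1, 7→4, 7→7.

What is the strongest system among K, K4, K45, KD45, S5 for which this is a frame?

KD45

Transitive (axiom 4): yes — every two-step R-path is closed by a direct edge.
Euclidean (axiom 5): yes — any two successors of a common world are R-related.
Serial (axiom D): yes — every world has a successor (e.g. 1 R 1).
Reflexive (axiom T): no — 3 is not related to itself.
So F validates K, K4, K45, KD45; S5 would additionally require R to be reflexive. The strongest is KD45.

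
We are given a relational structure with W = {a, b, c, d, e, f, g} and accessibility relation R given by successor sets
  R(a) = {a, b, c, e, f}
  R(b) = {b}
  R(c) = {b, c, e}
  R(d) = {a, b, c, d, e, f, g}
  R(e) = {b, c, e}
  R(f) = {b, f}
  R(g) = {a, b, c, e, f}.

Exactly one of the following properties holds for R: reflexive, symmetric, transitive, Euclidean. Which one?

transitive

Reflexive: no — g is not related to itself.
Symmetric: no — a R b but not b R a.
Transitive: yes — every two-step R-path is closed by a direct edge.
Euclidean: no — a R b and a R c, but not b R c.
Only transitive holds.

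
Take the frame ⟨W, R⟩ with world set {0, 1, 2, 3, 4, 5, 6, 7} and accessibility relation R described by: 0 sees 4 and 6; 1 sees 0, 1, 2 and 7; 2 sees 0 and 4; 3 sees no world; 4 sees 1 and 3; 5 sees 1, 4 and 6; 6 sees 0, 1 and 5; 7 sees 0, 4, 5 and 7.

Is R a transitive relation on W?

No

Transitive: no — 0 R 4 and 4 R 1, but not 0 R 1.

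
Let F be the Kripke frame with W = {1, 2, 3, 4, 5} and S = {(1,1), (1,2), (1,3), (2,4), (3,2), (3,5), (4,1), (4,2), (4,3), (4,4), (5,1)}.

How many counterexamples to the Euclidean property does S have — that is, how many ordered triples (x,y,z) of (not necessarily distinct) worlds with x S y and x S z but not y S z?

Enumerating: (1,2,1), (1,2,2), (1,2,3), (1,3,1), (1,3,3), (3,2,2), (3,2,5), (3,5,2), (3,5,5), (4,1,4), (4,2,1), (4,2,2), (4,2,3), (4,3,1), (4,3,3), (4,3,4).

16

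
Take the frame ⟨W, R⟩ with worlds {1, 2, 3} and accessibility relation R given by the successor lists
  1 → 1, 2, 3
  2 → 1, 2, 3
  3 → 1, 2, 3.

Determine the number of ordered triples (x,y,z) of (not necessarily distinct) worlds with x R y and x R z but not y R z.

0

R is Euclidean; there are no such tuples.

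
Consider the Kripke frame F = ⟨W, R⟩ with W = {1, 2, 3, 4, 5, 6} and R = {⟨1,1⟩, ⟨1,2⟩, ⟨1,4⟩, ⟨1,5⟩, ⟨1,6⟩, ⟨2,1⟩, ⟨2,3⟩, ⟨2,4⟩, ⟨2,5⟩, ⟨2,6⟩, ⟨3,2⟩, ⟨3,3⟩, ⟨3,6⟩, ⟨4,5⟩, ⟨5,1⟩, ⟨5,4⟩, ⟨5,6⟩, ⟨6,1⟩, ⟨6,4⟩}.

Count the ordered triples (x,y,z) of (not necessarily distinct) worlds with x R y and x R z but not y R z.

34

Enumerating: (1,2,2), (1,4,1), (1,4,2), (1,4,4), (1,4,6), (1,5,2), (1,5,5), (1,6,2), (1,6,5), (1,6,6), (2,1,3), (2,3,1), … and 22 more.
Total: 34.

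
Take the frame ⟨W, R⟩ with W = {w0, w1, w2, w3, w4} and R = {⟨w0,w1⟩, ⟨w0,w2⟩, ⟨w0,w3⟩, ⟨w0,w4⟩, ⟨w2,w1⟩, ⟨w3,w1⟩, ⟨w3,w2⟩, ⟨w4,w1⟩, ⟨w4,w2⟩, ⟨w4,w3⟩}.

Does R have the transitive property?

Transitive: yes — every two-step R-path is closed by a direct edge.

Yes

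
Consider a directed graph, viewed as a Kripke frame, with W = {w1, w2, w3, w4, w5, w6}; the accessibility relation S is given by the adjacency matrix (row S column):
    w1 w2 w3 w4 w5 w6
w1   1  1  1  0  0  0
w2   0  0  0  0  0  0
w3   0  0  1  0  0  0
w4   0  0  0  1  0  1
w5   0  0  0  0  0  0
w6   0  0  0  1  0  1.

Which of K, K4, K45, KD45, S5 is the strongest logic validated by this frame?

Transitive (axiom 4): yes — every two-step S-path is closed by a direct edge.
Euclidean (axiom 5): no — w1 S w2 and w1 S w3, but not w2 S w3.
Serial (axiom D): no — w2 has no S-successor.
Reflexive (axiom T): no — w2 is not related to itself.
So F validates K, K4; K45 would additionally require S to be Euclidean. The strongest is K4.

K4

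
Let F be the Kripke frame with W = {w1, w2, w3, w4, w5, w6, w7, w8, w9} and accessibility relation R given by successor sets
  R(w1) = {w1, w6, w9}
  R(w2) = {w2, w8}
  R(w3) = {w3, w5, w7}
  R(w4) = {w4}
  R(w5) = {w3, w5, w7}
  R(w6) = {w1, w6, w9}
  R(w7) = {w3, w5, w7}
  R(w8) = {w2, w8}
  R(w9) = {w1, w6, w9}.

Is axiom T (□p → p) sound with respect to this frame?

Yes

Axiom T corresponds to the accessibility relation being reflexive.
Reflexive: yes — every world is R-related to itself.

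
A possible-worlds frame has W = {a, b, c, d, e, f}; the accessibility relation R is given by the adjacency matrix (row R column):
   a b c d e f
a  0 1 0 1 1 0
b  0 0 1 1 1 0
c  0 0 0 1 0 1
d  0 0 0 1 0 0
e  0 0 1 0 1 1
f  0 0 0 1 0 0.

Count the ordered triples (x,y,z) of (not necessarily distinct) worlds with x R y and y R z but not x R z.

Enumerating: (a,b,c), (a,e,c), (a,e,f), (b,c,f), (b,e,f), (e,c,d), (e,f,d).

7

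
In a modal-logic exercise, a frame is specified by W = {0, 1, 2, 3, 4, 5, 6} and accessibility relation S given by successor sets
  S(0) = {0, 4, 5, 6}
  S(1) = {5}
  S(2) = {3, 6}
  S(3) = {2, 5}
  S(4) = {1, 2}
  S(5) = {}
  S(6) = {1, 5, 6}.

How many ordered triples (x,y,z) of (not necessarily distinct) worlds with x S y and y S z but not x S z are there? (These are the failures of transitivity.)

Enumerating: (0,4,1), (0,4,2), (0,6,1), (2,3,2), (2,3,5), (2,6,1), (2,6,5), (3,2,3), (3,2,6), (4,1,5), (4,2,3), (4,2,6).

12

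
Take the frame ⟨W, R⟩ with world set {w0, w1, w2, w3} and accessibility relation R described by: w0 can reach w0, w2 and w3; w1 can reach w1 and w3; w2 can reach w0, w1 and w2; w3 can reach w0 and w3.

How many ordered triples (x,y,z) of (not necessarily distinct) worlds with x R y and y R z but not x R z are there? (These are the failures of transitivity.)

Enumerating: (w0,w2,w1), (w1,w3,w0), (w2,w0,w3), (w2,w1,w3), (w3,w0,w2).

5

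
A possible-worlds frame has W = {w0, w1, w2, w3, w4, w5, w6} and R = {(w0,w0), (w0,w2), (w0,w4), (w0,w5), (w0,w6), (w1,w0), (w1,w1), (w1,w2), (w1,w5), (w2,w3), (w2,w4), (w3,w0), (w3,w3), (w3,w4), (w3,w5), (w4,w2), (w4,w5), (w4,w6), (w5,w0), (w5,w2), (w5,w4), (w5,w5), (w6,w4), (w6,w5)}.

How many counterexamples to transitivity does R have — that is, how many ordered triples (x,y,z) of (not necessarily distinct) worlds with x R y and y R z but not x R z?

28

Enumerating: (w0,w2,w3), (w1,w0,w4), (w1,w0,w6), (w1,w2,w3), (w1,w2,w4), (w1,w5,w4), (w2,w3,w0), (w2,w3,w5), (w2,w4,w2), (w2,w4,w5), (w2,w4,w6), (w3,w0,w2), … and 16 more.
Total: 28.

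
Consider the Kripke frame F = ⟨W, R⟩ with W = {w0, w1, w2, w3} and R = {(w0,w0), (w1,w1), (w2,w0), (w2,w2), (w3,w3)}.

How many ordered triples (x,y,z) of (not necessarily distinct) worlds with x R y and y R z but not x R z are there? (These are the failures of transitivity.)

0

R is transitive; there are no such tuples.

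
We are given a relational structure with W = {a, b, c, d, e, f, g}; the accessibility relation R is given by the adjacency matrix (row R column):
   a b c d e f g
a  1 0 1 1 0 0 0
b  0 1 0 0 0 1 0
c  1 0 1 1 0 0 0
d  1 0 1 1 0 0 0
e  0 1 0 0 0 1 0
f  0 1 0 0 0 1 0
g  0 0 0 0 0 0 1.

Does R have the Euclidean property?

Yes

Euclidean: yes — any two successors of a common world are R-related.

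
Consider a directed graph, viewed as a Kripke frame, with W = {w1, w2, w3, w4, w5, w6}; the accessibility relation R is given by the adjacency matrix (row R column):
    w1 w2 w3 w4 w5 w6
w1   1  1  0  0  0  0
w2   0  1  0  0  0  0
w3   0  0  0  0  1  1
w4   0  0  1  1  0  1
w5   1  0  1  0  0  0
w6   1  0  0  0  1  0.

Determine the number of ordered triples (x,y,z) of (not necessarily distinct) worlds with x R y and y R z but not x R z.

Enumerating: (w3,w5,w1), (w3,w5,w3), (w3,w6,w1), (w4,w3,w5), (w4,w6,w1), (w4,w6,w5), (w5,w1,w2), (w5,w3,w5), (w5,w3,w6), (w6,w1,w2), (w6,w5,w3).

11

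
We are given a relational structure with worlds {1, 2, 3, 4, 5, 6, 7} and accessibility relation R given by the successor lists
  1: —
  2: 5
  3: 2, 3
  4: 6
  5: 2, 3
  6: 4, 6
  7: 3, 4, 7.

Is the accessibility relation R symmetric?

Symmetric: no — 3 R 2 but not 2 R 3.

No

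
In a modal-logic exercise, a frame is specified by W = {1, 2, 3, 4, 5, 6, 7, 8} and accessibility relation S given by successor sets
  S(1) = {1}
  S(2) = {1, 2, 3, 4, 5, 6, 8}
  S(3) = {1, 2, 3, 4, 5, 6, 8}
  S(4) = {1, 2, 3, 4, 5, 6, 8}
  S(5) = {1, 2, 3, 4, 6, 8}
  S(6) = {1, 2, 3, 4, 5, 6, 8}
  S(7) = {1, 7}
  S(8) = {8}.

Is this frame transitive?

Transitive: no — 5 S 2 and 2 S 5, but not 5 S 5.

No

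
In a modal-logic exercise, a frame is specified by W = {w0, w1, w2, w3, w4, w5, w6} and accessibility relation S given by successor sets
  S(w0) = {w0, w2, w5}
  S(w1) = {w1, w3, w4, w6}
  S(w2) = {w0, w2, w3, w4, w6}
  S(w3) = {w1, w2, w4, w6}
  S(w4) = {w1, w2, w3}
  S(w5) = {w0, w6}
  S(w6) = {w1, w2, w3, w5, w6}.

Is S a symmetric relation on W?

Symmetric: yes — every pair in S has its reverse in S.

Yes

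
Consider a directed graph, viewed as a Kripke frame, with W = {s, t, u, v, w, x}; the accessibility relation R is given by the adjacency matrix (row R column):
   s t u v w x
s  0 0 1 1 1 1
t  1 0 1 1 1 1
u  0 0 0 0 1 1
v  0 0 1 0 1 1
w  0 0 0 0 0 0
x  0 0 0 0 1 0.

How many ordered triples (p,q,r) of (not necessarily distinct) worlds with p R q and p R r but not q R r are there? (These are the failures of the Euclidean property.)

35

Enumerating: (s,u,u), (s,u,v), (s,v,v), (s,w,u), (s,w,v), (s,w,w), (s,w,x), (s,x,u), (s,x,v), (s,x,x), (t,s,s), (t,u,s), … and 23 more.
Total: 35.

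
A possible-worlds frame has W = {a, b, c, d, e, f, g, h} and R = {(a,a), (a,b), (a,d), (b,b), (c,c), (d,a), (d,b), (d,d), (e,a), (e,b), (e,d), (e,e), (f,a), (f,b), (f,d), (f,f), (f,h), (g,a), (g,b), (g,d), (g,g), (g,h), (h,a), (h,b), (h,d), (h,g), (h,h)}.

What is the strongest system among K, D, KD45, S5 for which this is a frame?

D

Serial (axiom D): yes — every world has a successor (e.g. a R a).
Euclidean (axiom 5): no — a R b and a R d, but not b R d.
Transitive (axiom 4): no — f R h and h R g, but not f R g.
Reflexive (axiom T): yes — every world is R-related to itself.
So F validates K, D; KD45 would additionally require R to be Euclidean and transitive. The strongest is D.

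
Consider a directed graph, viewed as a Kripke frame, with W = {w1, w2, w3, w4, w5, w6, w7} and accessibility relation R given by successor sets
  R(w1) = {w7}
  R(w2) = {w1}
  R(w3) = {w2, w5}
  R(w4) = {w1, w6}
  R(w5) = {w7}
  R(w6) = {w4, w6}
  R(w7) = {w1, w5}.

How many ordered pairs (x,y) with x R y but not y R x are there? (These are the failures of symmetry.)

4

Enumerating: (w2,w1), (w3,w2), (w3,w5), (w4,w1).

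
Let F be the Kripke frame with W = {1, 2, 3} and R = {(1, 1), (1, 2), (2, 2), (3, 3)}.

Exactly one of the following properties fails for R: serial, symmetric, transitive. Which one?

Serial: yes — every world has a successor (e.g. 1 R 1).
Symmetric: no — 1 R 2 but not 2 R 1.
Transitive: yes — every two-step R-path is closed by a direct edge.
Only symmetric fails.

symmetric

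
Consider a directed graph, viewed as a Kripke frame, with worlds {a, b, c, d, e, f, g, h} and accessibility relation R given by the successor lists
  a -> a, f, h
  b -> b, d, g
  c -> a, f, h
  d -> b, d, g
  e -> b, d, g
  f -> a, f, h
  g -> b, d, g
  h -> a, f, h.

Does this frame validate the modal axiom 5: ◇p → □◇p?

Axiom 5 corresponds to the accessibility relation being Euclidean.
Euclidean: yes — any two successors of a common world are R-related.

Yes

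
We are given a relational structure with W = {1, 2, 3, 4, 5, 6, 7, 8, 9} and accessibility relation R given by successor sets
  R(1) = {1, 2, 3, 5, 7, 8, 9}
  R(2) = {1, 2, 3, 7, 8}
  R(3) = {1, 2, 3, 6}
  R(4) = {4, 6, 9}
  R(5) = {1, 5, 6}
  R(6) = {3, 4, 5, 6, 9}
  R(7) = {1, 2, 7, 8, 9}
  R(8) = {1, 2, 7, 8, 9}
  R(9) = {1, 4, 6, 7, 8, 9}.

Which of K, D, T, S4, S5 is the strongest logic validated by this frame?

T

Serial (axiom D): yes — every world has a successor (e.g. 1 R 1).
Reflexive (axiom T): yes — every world is R-related to itself.
Transitive (axiom 4): no — 1 R 3 and 3 R 6, but not 1 R 6.
Euclidean (axiom 5): no — 1 R 2 and 1 R 5, but not 2 R 5.
So F validates K, D, T; S4 would additionally require R to be transitive. The strongest is T.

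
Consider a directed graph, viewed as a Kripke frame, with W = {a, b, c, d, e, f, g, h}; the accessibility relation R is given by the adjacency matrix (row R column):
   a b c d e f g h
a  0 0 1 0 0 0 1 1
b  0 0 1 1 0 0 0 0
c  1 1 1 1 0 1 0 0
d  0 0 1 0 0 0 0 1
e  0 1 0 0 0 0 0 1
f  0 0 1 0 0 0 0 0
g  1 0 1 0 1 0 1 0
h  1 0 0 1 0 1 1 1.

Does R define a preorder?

No

Reflexive: no — a is not related to itself.
Transitive: no — a R c and c R b, but not a R b.
So R is not a preorder.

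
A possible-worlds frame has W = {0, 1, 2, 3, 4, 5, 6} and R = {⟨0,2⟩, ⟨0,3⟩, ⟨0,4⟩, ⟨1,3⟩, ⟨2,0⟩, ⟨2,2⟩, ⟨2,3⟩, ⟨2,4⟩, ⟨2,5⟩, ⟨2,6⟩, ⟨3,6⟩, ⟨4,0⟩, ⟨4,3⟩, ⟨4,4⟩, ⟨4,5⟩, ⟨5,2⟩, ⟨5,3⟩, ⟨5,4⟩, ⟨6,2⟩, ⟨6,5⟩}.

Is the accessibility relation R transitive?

No

Transitive: no — 0 R 2 and 2 R 5, but not 0 R 5.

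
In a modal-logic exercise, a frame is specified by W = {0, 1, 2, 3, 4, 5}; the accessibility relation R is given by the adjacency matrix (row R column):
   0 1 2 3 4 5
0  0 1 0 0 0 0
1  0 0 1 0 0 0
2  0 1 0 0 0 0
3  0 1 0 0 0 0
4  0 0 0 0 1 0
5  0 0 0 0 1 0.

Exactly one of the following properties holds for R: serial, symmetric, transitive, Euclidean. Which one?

serial

Serial: yes — every world has a successor (e.g. 0 R 1).
Symmetric: no — 0 R 1 but not 1 R 0.
Transitive: no — 0 R 1 and 1 R 2, but not 0 R 2.
Euclidean: no — 0 R 1 and 0 R 1, but not 1 R 1.
Only serial holds.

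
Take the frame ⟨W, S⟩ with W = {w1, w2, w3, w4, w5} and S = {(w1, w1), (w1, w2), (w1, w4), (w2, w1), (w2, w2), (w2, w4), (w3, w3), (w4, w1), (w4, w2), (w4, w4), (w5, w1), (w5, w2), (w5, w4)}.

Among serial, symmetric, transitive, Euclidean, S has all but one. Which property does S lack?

symmetric

Serial: yes — every world has a successor (e.g. w1 S w1).
Symmetric: no — w5 S w1 but not w1 S w5.
Transitive: yes — every two-step S-path is closed by a direct edge.
Euclidean: yes — any two successors of a common world are S-related.
Only symmetric fails.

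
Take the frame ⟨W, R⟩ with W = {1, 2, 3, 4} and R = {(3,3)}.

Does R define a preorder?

Reflexive: no — 1 is not related to itself.
Transitive: yes — every two-step R-path is closed by a direct edge.
So R is not a preorder.

No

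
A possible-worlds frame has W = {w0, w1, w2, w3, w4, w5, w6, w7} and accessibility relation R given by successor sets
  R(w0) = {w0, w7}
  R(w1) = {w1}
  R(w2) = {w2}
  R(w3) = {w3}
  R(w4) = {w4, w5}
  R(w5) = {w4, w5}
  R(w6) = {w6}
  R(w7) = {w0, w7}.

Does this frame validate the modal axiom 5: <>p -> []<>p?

By correspondence theory, 5 is valid on a frame iff R is Euclidean.
Euclidean: yes — any two successors of a common world are R-related.

Yes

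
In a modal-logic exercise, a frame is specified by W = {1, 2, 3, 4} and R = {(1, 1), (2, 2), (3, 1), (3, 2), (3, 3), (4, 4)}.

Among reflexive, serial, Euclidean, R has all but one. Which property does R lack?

Reflexive: yes — every world is R-related to itself.
Serial: yes — every world has a successor (e.g. 1 R 1).
Euclidean: no — 3 R 1 and 3 R 2, but not 1 R 2.
Only Euclidean fails.

Euclidean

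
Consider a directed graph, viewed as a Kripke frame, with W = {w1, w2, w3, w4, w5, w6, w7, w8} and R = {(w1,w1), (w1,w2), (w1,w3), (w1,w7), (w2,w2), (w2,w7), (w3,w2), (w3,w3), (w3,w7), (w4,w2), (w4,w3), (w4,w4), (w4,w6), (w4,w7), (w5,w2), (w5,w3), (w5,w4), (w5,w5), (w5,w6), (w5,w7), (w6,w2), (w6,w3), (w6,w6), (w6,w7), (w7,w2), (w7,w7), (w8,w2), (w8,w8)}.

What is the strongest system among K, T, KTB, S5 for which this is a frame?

Reflexive (axiom T): yes — every world is R-related to itself.
Symmetric (axiom B): no — w1 R w2 but not w2 R w1.
Euclidean (axiom 5): no — w1 R w2 and w1 R w3, but not w2 R w3.
So F validates K, T; KTB would additionally require R to be symmetric. The strongest is T.

T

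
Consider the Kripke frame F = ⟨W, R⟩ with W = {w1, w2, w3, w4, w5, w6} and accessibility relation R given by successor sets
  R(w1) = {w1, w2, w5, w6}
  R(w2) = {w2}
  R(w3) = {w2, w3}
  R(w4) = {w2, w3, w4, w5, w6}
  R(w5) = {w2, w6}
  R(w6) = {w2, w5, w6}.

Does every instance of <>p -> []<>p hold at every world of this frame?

No

The schema 5 characterises exactly the Euclidean frames.
Euclidean: no — w1 R w2 and w1 R w5, but not w2 R w5.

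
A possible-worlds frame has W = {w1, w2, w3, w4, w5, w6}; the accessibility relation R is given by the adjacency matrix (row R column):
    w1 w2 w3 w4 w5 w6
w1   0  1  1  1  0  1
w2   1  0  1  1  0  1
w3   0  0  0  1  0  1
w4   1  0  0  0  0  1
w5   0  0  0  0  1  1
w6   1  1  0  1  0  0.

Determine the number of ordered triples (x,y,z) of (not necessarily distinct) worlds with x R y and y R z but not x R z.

Enumerating: (w1,w2,w1), (w1,w4,w1), (w1,w6,w1), (w2,w1,w2), (w2,w6,w2), (w3,w4,w1), (w3,w6,w1), (w3,w6,w2), (w4,w1,w2), (w4,w1,w3), (w4,w1,w4), (w4,w6,w2), … and 9 more.
Total: 21.

21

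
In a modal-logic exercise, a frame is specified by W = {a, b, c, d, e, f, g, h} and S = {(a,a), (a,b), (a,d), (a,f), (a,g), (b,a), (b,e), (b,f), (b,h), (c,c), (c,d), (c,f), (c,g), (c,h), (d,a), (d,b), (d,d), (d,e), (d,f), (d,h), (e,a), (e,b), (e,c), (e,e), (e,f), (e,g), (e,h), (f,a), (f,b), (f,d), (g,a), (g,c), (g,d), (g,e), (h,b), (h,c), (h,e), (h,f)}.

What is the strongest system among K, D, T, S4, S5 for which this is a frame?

D

Serial (axiom D): yes — every world has a successor (e.g. a S a).
Reflexive (axiom T): no — b is not related to itself.
Transitive (axiom 4): no — a S b and b S e, but not a S e.
Euclidean (axiom 5): no — a S b and a S d, but not b S d.
So F validates K, D; T would additionally require S to be reflexive. The strongest is D.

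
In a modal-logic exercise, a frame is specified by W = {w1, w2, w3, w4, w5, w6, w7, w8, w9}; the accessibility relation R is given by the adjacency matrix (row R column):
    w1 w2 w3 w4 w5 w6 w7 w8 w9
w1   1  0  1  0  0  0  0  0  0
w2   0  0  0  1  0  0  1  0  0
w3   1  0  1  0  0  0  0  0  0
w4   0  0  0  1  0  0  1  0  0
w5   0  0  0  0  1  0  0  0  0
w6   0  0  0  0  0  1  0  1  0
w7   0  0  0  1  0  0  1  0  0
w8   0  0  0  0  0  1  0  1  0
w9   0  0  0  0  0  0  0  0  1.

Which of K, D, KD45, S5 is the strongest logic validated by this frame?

KD45

Serial (axiom D): yes — every world has a successor (e.g. w1 R w1).
Euclidean (axiom 5): yes — any two successors of a common world are R-related.
Transitive (axiom 4): yes — every two-step R-path is closed by a direct edge.
Reflexive (axiom T): no — w2 is not related to itself.
So F validates K, D, KD45; S5 would additionally require R to be reflexive. The strongest is KD45.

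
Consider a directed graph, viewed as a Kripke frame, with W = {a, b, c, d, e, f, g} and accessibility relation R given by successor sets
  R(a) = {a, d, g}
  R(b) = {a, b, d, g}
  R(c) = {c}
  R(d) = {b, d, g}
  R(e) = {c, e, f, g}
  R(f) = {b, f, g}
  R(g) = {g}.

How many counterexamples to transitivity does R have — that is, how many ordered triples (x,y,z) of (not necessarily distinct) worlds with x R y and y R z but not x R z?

5

Enumerating: (a,d,b), (d,b,a), (e,f,b), (f,b,a), (f,b,d).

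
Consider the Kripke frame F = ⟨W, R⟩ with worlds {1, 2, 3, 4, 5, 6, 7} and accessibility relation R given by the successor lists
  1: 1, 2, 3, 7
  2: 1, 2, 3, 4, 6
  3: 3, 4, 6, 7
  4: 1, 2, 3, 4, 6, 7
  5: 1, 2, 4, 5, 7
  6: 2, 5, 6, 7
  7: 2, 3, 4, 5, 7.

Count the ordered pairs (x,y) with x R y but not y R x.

12

Enumerating: (1,3), (1,7), (2,3), (3,6), (4,1), (4,6), (5,1), (5,2), (5,4), (6,5), (6,7), (7,2).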